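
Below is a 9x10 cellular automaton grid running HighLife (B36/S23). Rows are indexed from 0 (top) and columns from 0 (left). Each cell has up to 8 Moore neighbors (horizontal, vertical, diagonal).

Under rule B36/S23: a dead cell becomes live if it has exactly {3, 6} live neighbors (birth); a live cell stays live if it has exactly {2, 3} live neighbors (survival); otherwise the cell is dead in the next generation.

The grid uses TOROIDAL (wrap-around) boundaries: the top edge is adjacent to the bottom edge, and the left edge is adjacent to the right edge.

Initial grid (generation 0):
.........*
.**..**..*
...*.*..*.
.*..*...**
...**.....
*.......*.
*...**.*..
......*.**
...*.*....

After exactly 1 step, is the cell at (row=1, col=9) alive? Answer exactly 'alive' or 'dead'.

Answer: alive

Derivation:
Simulating step by step:
Generation 0 (given above): 26 live cells
Generation 1: 39 live cells
*.*.***...
*.*.***.**
.*.*.****.
..*..*..**
*..**...*.
...*.*...*
*....***..
......****
........**

Cell (1,9) at generation 1: 1 -> alive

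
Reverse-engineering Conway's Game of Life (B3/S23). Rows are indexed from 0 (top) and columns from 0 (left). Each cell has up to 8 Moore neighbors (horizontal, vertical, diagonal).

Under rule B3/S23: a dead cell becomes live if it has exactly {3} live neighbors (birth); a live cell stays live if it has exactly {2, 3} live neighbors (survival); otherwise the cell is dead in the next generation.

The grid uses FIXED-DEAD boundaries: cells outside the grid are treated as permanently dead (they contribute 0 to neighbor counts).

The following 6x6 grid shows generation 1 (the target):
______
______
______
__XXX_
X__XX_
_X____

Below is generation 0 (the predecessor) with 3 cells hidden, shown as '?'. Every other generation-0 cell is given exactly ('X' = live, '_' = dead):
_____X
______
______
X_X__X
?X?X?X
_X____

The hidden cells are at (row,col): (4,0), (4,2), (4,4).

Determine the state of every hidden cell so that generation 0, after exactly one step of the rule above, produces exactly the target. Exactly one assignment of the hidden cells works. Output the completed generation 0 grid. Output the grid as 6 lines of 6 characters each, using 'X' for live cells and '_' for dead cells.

Hidden generation-0 cells (in order): (4,0), (4,2), (4,4).
A hidden cell only influences target cells in its own 3x3 neighborhood. Try each of the 2^3 = 8 assignments, step the completed generation 0 forward once under B3/S23, and compare with the target:
  (4,0)=_ (4,2)=_ (4,4)=_ -> step gives (3,1)='X' but target has '_' -> reject
  (4,0)=_ (4,2)=_ (4,4)=X -> step gives (3,1)='X' but target has '_' -> reject
  (4,0)=_ (4,2)=X (4,4)=_ -> step reproduces the target at every cell -> ACCEPT
  (4,0)=_ (4,2)=X (4,4)=X -> step gives (3,3)='_' but target has 'X' -> reject
  (4,0)=X (4,2)=_ (4,4)=_ -> step gives (3,0)='X' but target has '_' -> reject
  (4,0)=X (4,2)=_ (4,4)=X -> step gives (3,0)='X' but target has '_' -> reject
  (4,0)=X (4,2)=X (4,4)=_ -> step gives (3,0)='X' but target has '_' -> reject
  (4,0)=X (4,2)=X (4,4)=X -> step gives (3,0)='X' but target has '_' -> reject
Unique solution: (4,0)=dead, (4,2)=live, (4,4)=dead.
Check: live-neighbor counts of every cell in the completed generation 0:
000010
000011
121111
143331
344231
224221
Applying B3/S23 to generation 0 with these counts gives:
______
______
______
__XXX_
X__XX_
_X____
which matches the target exactly.

Answer: _____X
______
______
X_X__X
_XXX_X
_X____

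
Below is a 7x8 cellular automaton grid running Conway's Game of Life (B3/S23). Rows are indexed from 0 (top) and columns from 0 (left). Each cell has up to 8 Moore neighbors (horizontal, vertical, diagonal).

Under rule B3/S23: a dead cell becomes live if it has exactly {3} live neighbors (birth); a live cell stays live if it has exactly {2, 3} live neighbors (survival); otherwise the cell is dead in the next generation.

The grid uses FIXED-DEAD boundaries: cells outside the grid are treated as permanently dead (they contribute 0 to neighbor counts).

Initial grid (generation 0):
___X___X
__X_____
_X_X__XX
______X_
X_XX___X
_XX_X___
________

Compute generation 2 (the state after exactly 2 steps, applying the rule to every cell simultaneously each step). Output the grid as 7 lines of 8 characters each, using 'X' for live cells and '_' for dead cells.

Answer: ________
__XX__XX
_X___X__
_X_X__XX
___X____
_XXX____
________

Derivation:
Simulating step by step:
Generation 0 (given above): 15 live cells
Generation 1: 14 live cells
________
__XX__XX
__X___XX
_X_X__X_
__XX____
_XX_____
________
Generation 2: 14 live cells
(generation 2 grid is the final answer)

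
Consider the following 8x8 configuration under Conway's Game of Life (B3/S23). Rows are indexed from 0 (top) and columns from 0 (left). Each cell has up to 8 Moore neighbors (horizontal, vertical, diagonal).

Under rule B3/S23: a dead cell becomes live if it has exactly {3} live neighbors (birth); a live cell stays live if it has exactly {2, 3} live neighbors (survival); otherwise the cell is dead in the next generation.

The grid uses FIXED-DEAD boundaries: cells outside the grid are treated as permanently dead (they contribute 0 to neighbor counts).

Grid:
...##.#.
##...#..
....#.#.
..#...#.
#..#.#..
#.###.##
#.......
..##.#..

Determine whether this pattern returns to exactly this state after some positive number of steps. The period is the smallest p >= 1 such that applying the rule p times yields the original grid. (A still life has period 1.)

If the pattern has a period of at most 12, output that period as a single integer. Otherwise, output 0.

Answer: 0

Derivation:
Simulating and comparing each generation to the original:
Gen 0 (original, given above): 23 live cells
Gen 1: 19 live cells, differs from original
Gen 2: 18 live cells, differs from original
Gen 3: 13 live cells, differs from original
Gen 4: 14 live cells, differs from original
Gen 5: 16 live cells, differs from original
Gen 6: 13 live cells, differs from original
Gen 7: 17 live cells, differs from original
Gen 8: 15 live cells, differs from original
Gen 9: 13 live cells, differs from original
Gen 10: 15 live cells, differs from original
Gen 11: 11 live cells, differs from original
Gen 12: 8 live cells, differs from original
No period found within 12 steps.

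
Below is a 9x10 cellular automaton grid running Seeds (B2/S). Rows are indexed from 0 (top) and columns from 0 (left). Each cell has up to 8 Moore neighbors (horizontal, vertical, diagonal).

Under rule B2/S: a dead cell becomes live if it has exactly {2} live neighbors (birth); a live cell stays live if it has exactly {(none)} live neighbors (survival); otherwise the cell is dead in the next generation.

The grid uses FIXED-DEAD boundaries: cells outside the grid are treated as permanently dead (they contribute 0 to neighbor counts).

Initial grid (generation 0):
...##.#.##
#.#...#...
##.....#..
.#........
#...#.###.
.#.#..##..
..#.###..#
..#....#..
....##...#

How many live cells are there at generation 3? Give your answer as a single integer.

Simulating step by step:
Generation 0 (given above): 31 live cells
Generation 1: 15 live cells
.##.......
....#....#
......#...
..#..#....
...#......
#........#
..........
.#.......#
...#..#.#.
Generation 2: 23 live cells
...#......
.###.#....
...##.....
...##.#...
.##.#.....
..........
##......##
..#....##.
..#....#.#
Generation 3: 14 live cells
.#........
..........
.#....#...
.#........
..........
...#....##
..#.......
#..#..#...
.#.#..#...
Population at generation 3: 14

Answer: 14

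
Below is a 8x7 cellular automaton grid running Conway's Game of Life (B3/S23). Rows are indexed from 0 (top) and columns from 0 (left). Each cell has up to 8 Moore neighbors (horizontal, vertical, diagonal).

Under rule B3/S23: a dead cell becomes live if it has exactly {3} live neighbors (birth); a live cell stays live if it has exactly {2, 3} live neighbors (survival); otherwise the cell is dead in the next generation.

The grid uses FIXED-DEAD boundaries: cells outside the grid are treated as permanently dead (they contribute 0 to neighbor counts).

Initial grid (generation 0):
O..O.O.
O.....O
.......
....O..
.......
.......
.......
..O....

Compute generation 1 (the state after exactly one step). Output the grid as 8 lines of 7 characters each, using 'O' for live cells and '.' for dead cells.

Answer: .......
.......
.......
.......
.......
.......
.......
.......

Derivation:
Simulating step by step:
Generation 0 (given above): 7 live cells
Generation 1: 0 live cells
(generation 1 grid is the final answer)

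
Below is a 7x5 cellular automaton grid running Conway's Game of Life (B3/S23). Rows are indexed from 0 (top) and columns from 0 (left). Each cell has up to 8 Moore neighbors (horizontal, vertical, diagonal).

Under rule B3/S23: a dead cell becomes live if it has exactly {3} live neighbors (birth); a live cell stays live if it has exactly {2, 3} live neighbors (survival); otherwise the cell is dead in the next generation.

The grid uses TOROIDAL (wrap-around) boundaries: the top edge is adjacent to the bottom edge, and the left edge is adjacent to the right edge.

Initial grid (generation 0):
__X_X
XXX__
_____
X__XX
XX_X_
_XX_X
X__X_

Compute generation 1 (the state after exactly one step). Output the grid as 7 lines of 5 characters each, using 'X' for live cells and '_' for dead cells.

Answer: __X_X
XXXX_
__XX_
XXXX_
_____
_____
X____

Derivation:
Simulating step by step:
Generation 0 (given above): 16 live cells
Generation 1: 13 live cells
(generation 1 grid is the final answer)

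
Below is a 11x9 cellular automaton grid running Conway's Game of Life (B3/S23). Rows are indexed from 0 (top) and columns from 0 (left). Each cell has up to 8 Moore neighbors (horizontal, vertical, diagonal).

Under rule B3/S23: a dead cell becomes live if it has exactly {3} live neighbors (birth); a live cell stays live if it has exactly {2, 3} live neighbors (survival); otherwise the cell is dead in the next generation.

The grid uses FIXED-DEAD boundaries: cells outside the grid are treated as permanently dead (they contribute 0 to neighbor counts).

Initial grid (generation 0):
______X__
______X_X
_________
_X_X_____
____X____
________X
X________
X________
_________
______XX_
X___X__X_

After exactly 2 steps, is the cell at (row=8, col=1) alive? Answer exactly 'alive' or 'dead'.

Simulating step by step:
Generation 0 (given above): 14 live cells
Generation 1: 6 live cells
_______X_
_______X_
_________
_________
_________
_________
_________
_________
_________
______XX_
______XX_
Generation 2: 4 live cells
_________
_________
_________
_________
_________
_________
_________
_________
_________
______XX_
______XX_

Cell (8,1) at generation 2: 0 -> dead

Answer: dead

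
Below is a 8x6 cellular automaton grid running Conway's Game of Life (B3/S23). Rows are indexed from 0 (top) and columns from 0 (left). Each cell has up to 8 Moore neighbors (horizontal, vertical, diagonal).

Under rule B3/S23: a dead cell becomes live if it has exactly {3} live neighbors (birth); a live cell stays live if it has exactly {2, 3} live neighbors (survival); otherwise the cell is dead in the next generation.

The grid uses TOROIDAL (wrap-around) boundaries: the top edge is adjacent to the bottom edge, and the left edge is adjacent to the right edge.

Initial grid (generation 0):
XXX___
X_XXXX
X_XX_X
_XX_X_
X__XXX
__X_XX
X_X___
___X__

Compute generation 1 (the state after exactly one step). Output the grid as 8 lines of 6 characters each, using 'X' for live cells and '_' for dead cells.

Answer: X_____
______
______
______
X_____
__X___
_XX_XX
X__X__

Derivation:
Simulating step by step:
Generation 0 (given above): 25 live cells
Generation 1: 9 live cells
(generation 1 grid is the final answer)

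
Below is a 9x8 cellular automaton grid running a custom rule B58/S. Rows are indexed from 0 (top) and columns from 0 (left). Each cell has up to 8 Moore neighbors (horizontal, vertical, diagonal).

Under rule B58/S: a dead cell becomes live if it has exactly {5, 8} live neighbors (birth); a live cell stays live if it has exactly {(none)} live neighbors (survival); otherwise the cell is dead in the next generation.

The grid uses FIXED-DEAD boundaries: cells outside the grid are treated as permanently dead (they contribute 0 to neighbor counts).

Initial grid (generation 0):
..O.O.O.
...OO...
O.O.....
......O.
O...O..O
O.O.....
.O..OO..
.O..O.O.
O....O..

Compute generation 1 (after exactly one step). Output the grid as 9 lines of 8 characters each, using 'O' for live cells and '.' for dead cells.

Answer: ........
........
........
........
........
........
........
.....O..
........

Derivation:
Simulating step by step:
Generation 0 (given above): 21 live cells
Generation 1: 1 live cells
(generation 1 grid is the final answer)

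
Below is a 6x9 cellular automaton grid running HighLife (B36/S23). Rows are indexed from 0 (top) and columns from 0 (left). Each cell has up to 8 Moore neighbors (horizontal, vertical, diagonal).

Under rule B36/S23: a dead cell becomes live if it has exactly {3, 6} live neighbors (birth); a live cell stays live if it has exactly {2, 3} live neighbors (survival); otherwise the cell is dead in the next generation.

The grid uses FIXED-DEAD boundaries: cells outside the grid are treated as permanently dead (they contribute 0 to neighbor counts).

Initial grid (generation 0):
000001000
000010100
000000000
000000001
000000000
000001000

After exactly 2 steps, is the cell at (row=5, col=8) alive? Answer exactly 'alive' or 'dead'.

Answer: dead

Derivation:
Simulating step by step:
Generation 0 (given above): 5 live cells
Generation 1: 2 live cells
000001000
000001000
000000000
000000000
000000000
000000000
Generation 2: 0 live cells
000000000
000000000
000000000
000000000
000000000
000000000

Cell (5,8) at generation 2: 0 -> dead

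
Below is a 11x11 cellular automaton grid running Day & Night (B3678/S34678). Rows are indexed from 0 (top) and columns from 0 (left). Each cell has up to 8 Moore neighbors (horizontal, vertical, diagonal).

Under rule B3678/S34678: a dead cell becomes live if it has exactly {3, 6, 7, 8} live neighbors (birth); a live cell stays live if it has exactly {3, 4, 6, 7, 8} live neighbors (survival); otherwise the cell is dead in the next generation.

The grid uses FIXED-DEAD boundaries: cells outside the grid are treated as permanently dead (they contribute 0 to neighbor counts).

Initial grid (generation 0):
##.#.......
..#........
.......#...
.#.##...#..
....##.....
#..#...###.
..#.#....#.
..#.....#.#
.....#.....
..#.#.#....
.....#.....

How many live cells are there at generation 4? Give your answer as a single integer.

Simulating step by step:
Generation 0 (given above): 27 live cells
Generation 1: 20 live cells
..#........
.#.........
..##.......
....##.....
..#.#..#.#.
...#.#..#..
.#.....#.##
...#.....#.
...#.......
...........
...........
Generation 2: 19 live cells
...........
...#.......
....#......
..#.#......
....#.#.#..
..#.#.###.#
..#.#....#.
..#.....#.#
...........
...........
...........
Generation 3: 9 live cells
...........
...........
...........
...........
.........#.
.......##..
.#...#...##
...#.....#.
...........
...........
...........
Generation 4: 5 live cells
...........
...........
...........
...........
........#..
........#.#
.........#.
..........#
...........
...........
...........
Population at generation 4: 5

Answer: 5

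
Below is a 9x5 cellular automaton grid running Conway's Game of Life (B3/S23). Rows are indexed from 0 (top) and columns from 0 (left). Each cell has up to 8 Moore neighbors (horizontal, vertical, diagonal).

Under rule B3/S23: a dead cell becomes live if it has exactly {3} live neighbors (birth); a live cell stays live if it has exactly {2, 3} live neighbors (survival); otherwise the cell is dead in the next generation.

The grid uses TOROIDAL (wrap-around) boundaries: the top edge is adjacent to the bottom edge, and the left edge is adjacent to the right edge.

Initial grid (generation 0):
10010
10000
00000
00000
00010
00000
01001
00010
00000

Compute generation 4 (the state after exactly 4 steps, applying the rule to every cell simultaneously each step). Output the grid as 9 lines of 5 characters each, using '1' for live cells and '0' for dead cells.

Answer: 10011
00000
00000
00000
00000
00000
00000
00000
00000

Derivation:
Simulating step by step:
Generation 0 (given above): 7 live cells
Generation 1: 3 live cells
00001
00001
00000
00000
00000
00000
00000
00000
00001
Generation 2: 3 live cells
10011
00000
00000
00000
00000
00000
00000
00000
00000
Generation 3: 3 live cells
00001
00001
00000
00000
00000
00000
00000
00000
00001
Generation 4: 3 live cells
(generation 4 grid is the final answer)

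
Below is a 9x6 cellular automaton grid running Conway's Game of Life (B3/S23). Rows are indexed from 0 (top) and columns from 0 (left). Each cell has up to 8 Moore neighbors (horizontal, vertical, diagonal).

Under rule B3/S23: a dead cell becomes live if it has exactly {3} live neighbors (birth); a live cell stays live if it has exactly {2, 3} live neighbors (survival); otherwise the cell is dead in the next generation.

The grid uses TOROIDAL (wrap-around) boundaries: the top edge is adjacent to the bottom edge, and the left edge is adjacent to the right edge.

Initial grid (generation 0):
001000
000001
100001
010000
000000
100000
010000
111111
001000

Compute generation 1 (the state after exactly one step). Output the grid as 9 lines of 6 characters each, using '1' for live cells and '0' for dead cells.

Simulating step by step:
Generation 0 (given above): 14 live cells
Generation 1: 14 live cells
(generation 1 grid is the final answer)

Answer: 000000
100001
100001
100000
000000
000000
000110
100111
100011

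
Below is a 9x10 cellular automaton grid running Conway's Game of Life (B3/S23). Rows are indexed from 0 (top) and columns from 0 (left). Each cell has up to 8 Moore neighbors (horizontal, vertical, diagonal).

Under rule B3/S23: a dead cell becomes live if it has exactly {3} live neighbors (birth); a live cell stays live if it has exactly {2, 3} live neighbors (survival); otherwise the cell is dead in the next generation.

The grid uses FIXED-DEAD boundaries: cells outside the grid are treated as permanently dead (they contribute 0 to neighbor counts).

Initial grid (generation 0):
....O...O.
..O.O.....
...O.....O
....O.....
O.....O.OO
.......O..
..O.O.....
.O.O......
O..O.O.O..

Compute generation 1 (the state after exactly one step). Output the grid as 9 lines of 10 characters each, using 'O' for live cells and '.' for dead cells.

Answer: ...O......
....O.....
...OO.....
........OO
.......OO.
.......OO.
..OO......
.O.O......
..O.O.....

Derivation:
Simulating step by step:
Generation 0 (given above): 20 live cells
Generation 1: 16 live cells
(generation 1 grid is the final answer)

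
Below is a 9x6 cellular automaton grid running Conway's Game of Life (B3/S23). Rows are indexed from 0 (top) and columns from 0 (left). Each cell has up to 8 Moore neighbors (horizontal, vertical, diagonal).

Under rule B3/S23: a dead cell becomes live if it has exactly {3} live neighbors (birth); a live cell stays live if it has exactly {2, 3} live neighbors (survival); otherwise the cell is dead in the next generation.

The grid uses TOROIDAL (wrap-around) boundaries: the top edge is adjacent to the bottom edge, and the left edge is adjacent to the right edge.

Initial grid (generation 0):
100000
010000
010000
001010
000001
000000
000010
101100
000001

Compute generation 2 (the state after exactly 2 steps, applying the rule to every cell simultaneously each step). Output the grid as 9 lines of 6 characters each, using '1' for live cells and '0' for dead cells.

Answer: 000000
101000
111000
000000
000000
000000
000100
001101
010000

Derivation:
Simulating step by step:
Generation 0 (given above): 11 live cells
Generation 1: 12 live cells
100000
110000
011000
000000
000000
000000
000100
000111
110001
Generation 2: 10 live cells
(generation 2 grid is the final answer)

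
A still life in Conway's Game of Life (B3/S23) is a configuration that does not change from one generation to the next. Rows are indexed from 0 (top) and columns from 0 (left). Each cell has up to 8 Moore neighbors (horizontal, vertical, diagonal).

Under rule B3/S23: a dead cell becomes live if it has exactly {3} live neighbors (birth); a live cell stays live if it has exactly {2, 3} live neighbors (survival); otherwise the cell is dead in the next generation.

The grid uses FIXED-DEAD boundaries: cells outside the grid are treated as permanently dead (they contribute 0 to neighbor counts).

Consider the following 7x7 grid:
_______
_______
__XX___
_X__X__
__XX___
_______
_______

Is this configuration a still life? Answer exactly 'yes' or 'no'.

Compute generation 1 and compare to generation 0 (given above):
Generation 1:
_______
_______
__XX___
_X__X__
__XX___
_______
_______
The grids are IDENTICAL -> still life.

Answer: yes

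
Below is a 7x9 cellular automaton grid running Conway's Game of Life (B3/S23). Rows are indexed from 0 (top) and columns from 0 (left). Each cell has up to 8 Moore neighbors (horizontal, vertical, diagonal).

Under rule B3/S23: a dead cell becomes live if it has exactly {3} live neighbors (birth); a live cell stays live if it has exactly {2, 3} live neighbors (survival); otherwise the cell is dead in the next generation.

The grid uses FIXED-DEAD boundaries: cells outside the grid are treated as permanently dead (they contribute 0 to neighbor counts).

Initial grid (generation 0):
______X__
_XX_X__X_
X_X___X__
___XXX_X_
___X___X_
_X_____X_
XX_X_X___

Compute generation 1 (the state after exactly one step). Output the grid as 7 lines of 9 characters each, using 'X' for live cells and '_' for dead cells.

Simulating step by step:
Generation 0 (given above): 20 live cells
Generation 1: 25 live cells
(generation 1 grid is the final answer)

Answer: _________
_XXX_XXX_
__X___XX_
__XXXX_X_
__XX___XX
XX__X_X__
XXX______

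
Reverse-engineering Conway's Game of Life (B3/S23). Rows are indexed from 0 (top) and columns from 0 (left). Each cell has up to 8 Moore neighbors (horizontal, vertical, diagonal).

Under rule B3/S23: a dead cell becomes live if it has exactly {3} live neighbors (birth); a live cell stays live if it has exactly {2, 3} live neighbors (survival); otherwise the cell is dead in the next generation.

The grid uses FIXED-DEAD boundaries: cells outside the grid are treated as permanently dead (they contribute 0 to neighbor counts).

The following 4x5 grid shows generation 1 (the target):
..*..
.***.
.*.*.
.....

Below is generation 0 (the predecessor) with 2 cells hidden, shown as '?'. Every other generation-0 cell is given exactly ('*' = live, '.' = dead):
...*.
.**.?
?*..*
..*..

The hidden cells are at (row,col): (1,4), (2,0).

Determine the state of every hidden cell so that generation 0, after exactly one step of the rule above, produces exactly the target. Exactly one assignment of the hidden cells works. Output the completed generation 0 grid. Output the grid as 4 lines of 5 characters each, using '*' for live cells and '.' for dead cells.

Hidden generation-0 cells (in order): (1,4), (2,0).
A hidden cell only influences target cells in its own 3x3 neighborhood. Try each of the 2^2 = 4 assignments, step the completed generation 0 forward once under B3/S23, and compare with the target:
  (1,4)=. (2,0)=. -> step reproduces the target at every cell -> ACCEPT
  (1,4)=. (2,0)=* -> step gives (1,0)='*' but target has '.' -> reject
  (1,4)=* (2,0)=. -> step gives (0,3)='*' but target has '.' -> reject
  (1,4)=* (2,0)=* -> step gives (0,3)='*' but target has '.' -> reject
Unique solution: (1,4)=dead, (2,0)=dead.
Check: live-neighbor counts of every cell in the completed generation 0:
12311
22332
23430
12121
Applying B3/S23 to generation 0 with these counts gives:
..*..
.***.
.*.*.
.....
which matches the target exactly.

Answer: ...*.
.**..
.*..*
..*..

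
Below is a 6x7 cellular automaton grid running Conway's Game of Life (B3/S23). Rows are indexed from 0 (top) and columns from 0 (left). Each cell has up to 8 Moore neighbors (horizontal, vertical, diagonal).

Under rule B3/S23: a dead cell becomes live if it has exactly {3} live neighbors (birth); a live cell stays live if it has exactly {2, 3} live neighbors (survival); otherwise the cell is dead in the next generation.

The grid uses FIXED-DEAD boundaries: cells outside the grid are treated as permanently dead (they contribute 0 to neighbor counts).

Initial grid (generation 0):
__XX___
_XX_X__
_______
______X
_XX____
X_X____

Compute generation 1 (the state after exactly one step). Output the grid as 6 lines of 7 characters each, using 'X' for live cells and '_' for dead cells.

Answer: _XXX___
_XX____
_______
_______
_XX____
__X____

Derivation:
Simulating step by step:
Generation 0 (given above): 10 live cells
Generation 1: 8 live cells
(generation 1 grid is the final answer)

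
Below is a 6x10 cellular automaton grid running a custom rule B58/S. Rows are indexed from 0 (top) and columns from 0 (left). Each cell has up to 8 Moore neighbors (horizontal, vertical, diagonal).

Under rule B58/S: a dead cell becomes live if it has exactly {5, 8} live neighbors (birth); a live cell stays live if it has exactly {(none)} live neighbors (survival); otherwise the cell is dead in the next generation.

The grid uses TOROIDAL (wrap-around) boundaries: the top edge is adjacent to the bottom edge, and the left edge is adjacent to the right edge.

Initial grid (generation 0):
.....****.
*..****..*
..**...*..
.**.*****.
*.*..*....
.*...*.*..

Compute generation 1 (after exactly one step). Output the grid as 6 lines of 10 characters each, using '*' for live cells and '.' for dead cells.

Answer: ....*.....
.......*..
..........
...*......
.*........
..........

Derivation:
Simulating step by step:
Generation 0 (given above): 26 live cells
Generation 1: 4 live cells
(generation 1 grid is the final answer)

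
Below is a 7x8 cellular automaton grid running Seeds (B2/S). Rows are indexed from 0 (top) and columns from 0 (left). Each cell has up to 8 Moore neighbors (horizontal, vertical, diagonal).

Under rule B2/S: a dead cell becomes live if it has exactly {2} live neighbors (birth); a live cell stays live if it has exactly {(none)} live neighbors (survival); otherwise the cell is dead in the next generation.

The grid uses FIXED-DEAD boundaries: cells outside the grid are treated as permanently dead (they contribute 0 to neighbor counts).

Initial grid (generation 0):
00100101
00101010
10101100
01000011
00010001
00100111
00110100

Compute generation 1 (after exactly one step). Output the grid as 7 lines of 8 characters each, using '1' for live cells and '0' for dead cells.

Answer: 01001000
00000001
00000000
10000000
01001000
01000000
01000001

Derivation:
Simulating step by step:
Generation 0 (given above): 22 live cells
Generation 1: 9 live cells
(generation 1 grid is the final answer)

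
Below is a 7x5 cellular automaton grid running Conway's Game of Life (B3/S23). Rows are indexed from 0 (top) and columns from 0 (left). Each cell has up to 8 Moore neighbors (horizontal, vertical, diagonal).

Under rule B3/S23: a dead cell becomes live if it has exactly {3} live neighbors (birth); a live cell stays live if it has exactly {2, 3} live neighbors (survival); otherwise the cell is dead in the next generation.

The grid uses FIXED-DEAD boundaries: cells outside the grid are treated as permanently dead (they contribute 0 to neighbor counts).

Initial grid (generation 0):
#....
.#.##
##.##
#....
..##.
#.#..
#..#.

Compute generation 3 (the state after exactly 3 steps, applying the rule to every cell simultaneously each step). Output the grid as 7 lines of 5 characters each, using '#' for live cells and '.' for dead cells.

Answer: .....
###..
..###
#..#.
#...#
.#.#.
..#..

Derivation:
Simulating step by step:
Generation 0 (given above): 15 live cells
Generation 1: 13 live cells
.....
.#.##
##.##
#...#
..##.
..#..
.#...
Generation 2: 14 live cells
.....
##.##
##...
#...#
.###.
.###.
.....
Generation 3: 13 live cells
(generation 3 grid is the final answer)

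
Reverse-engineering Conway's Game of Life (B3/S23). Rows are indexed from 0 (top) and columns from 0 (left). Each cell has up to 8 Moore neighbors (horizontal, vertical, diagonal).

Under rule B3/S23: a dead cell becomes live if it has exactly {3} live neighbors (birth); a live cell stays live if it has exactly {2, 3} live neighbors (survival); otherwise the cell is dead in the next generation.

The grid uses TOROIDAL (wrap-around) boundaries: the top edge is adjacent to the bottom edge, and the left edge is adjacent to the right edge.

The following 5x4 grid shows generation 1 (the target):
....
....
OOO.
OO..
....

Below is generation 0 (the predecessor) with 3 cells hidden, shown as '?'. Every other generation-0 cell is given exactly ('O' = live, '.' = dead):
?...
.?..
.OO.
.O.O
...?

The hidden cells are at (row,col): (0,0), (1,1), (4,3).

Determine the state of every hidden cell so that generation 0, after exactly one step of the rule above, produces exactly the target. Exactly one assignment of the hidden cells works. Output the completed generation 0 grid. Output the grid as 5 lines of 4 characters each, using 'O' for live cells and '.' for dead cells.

Hidden generation-0 cells (in order): (0,0), (1,1), (4,3).
A hidden cell only influences target cells in its own 3x3 neighborhood. Try each of the 2^3 = 8 assignments, step the completed generation 0 forward once under B3/S23, and compare with the target:
  (0,0)=. (1,1)=. (4,3)=. -> step reproduces the target at every cell -> ACCEPT
  (0,0)=. (1,1)=. (4,3)=O -> step gives (3,0)='.' but target has 'O' -> reject
  (0,0)=. (1,1)=O (4,3)=. -> step gives (1,1)='O' but target has '.' -> reject
  (0,0)=. (1,1)=O (4,3)=O -> step gives (1,1)='O' but target has '.' -> reject
  (0,0)=O (1,1)=. (4,3)=. -> step gives (1,1)='O' but target has '.' -> reject
  (0,0)=O (1,1)=. (4,3)=O -> step gives (1,1)='O' but target has '.' -> reject
  (0,0)=O (1,1)=O (4,3)=. -> step gives (1,0)='O' but target has '.' -> reject
  (0,0)=O (1,1)=O (4,3)=O -> step gives (0,0)='O' but target has '.' -> reject
Unique solution: (0,0)=dead, (1,1)=dead, (4,3)=dead.
Check: live-neighbor counts of every cell in the completed generation 0:
0000
1221
3232
3241
2121
Applying B3/S23 to generation 0 with these counts gives:
....
....
OOO.
OO..
....
which matches the target exactly.

Answer: ....
....
.OO.
.O.O
....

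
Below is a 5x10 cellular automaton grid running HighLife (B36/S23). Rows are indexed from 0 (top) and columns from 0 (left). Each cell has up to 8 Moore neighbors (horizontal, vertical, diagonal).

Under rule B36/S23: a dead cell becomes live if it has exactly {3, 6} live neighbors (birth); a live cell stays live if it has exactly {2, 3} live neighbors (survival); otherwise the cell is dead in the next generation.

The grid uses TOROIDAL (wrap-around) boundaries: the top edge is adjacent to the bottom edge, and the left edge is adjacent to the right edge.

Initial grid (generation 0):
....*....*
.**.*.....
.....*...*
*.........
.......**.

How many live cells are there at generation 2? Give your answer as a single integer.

Simulating step by step:
Generation 0 (given above): 10 live cells
Generation 1: 12 live cells
...*....*.
*..***....
**........
........**
........**
Generation 2: 13 live cells
...*....*.
*****....*
**..*.....
........*.
.......*..
Population at generation 2: 13

Answer: 13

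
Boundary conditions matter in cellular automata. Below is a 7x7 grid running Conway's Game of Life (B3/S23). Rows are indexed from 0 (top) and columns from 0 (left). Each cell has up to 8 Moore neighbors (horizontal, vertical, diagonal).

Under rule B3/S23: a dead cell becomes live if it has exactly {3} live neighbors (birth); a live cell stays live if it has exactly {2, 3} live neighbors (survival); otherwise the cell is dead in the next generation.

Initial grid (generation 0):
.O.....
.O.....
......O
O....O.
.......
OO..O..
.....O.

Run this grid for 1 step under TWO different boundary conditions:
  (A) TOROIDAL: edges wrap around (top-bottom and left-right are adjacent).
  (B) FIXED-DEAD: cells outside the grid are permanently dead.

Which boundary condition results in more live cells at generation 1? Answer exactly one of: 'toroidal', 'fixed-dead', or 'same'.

Under TOROIDAL boundary, generation 1:
.......
O......
O.....O
......O
OO....O
.......
OO.....
Population = 9

Under FIXED-DEAD boundary, generation 1:
.......
.......
.......
.......
OO.....
.......
.......
Population = 2

Comparison: toroidal=9, fixed-dead=2 -> toroidal

Answer: toroidal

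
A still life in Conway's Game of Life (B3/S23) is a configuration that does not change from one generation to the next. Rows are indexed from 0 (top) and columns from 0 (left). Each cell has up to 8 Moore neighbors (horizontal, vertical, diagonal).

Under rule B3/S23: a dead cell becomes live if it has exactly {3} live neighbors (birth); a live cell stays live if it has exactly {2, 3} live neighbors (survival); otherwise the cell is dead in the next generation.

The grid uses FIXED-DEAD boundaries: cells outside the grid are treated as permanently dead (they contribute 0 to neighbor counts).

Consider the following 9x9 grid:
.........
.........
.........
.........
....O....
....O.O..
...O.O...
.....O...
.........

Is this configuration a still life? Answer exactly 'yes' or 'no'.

Answer: no

Derivation:
Compute generation 1 and compare to generation 0 (given above):
Generation 1:
.........
.........
.........
.........
.....O...
...OO....
.....OO..
....O....
.........
Cell (4,4) differs: gen0=1 vs gen1=0 -> NOT a still life.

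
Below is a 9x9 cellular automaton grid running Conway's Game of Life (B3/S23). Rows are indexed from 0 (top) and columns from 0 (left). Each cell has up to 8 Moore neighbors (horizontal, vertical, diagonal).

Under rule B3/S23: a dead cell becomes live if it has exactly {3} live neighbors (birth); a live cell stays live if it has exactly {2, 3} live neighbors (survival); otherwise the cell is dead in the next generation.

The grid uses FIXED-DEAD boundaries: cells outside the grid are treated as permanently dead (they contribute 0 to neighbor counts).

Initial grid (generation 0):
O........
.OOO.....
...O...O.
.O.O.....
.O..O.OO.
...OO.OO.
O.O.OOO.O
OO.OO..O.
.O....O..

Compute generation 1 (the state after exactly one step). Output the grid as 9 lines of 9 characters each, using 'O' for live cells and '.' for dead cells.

Answer: .OO......
.OOO.....
.O.OO....
...OO.OO.
....O.OO.
.OO.....O
O.O.....O
O..OO..O.
OOO......

Derivation:
Simulating step by step:
Generation 0 (given above): 29 live cells
Generation 1: 28 live cells
(generation 1 grid is the final answer)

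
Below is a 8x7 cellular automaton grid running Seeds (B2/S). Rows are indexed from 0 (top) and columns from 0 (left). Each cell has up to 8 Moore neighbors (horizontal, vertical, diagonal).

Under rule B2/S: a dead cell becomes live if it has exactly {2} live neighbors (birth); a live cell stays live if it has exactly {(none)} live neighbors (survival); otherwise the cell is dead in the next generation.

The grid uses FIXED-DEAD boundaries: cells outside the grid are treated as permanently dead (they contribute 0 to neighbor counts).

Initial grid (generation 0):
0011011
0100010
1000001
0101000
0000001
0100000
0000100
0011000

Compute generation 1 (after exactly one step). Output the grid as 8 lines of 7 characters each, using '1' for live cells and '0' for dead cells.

Simulating step by step:
Generation 0 (given above): 15 live cells
Generation 1: 14 live cells
(generation 1 grid is the final answer)

Answer: 0100000
1001000
0000110
1010011
1100000
0000010
0100000
0000100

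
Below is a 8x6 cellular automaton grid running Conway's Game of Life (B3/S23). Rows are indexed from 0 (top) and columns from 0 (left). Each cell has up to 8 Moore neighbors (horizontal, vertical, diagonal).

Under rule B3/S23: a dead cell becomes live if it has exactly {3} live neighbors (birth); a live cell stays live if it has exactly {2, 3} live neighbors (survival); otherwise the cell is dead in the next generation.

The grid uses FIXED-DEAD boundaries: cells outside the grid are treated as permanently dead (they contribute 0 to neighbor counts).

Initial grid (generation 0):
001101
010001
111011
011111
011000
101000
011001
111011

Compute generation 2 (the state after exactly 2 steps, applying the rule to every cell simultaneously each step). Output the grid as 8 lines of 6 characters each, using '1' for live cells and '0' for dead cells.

Simulating step by step:
Generation 0 (given above): 27 live cells
Generation 1: 17 live cells
001010
100001
100000
000001
100010
100100
000011
101111
Generation 2: 9 live cells
(generation 2 grid is the final answer)

Answer: 000000
010000
000000
000000
000010
000101
011001
000101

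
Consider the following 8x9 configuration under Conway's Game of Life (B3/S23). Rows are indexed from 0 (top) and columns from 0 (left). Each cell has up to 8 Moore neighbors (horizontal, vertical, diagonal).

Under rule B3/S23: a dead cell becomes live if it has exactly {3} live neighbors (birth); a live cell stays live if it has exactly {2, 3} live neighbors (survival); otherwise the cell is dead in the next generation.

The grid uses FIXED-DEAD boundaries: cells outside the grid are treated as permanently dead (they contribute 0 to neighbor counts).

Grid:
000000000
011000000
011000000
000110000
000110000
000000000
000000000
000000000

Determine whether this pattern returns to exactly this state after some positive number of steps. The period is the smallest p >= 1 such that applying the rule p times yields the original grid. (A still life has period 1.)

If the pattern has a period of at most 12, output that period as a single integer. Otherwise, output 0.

Simulating and comparing each generation to the original:
Gen 0 (original, given above): 8 live cells
Gen 1: 6 live cells, differs from original
Gen 2: 8 live cells, MATCHES original -> period = 2

Answer: 2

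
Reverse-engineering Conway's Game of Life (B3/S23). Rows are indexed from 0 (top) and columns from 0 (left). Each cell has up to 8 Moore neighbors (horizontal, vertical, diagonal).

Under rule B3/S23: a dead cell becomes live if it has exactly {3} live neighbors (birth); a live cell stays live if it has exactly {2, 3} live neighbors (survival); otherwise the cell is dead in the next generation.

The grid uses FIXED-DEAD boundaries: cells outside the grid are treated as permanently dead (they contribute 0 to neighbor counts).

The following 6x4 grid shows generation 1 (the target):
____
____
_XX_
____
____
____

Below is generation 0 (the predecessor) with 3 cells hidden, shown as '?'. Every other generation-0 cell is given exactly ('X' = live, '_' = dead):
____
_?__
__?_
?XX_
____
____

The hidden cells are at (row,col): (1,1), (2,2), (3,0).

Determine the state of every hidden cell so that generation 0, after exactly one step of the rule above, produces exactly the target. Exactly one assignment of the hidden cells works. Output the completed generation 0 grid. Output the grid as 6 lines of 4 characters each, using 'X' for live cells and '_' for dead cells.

Answer: ____
_X__
____
_XX_
____
____

Derivation:
Hidden generation-0 cells (in order): (1,1), (2,2), (3,0).
A hidden cell only influences target cells in its own 3x3 neighborhood. Try each of the 2^3 = 8 assignments, step the completed generation 0 forward once under B3/S23, and compare with the target:
  (1,1)=_ (2,2)=_ (3,0)=_ -> step gives (2,1)='_' but target has 'X' -> reject
  (1,1)=_ (2,2)=_ (3,0)=X -> step gives (2,2)='_' but target has 'X' -> reject
  (1,1)=_ (2,2)=X (3,0)=_ -> step gives (3,1)='X' but target has '_' -> reject
  (1,1)=_ (2,2)=X (3,0)=X -> step gives (2,1)='_' but target has 'X' -> reject
  (1,1)=X (2,2)=_ (3,0)=_ -> step reproduces the target at every cell -> ACCEPT
  (1,1)=X (2,2)=_ (3,0)=X -> step gives (2,0)='X' but target has '_' -> reject
  (1,1)=X (2,2)=X (3,0)=_ -> step gives (2,1)='_' but target has 'X' -> reject
  (1,1)=X (2,2)=X (3,0)=X -> step gives (2,0)='X' but target has '_' -> reject
Unique solution: (1,1)=live, (2,2)=dead, (3,0)=dead.
Check: live-neighbor counts of every cell in the completed generation 0:
1110
1010
2331
1111
1221
0000
Applying B3/S23 to generation 0 with these counts gives:
____
____
_XX_
____
____
____
which matches the target exactly.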